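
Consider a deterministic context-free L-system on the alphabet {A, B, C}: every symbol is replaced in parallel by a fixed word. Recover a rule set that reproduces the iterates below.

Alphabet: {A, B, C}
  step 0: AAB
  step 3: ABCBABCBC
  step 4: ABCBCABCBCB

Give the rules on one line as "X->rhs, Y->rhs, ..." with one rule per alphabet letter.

A->AB, B->C, C->B

  step 3 ⇒ step 4: ABCBABCBC ⇒ AB·C·B·C·AB·C·B·C·B
    A ↦ AB
    B ↦ C
    C ↦ B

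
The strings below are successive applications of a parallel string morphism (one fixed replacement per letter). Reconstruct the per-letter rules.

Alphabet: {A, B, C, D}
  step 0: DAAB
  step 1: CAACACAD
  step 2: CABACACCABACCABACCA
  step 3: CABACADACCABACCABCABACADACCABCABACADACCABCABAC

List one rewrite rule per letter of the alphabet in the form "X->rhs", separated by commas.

  step 2 ⇒ step 3: CABACACCABACCABACCA ⇒ CAB·AC·AD·AC·CAB·AC·CAB·CAB·AC·AD·AC·CAB·CAB·AC·AD·AC·CAB·CAB·AC
    A ↦ AC
    B ↦ AD
    C ↦ CAB
  step 0 ⇒ step 1: DAAB ⇒ CA·AC·AC·AD
    D ↦ CA

A->AC, B->AD, C->CAB, D->CA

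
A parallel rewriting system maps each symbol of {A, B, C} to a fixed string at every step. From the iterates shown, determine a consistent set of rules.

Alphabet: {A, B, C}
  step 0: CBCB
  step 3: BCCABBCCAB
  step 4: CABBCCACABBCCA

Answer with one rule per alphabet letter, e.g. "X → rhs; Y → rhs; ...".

  step 3 ⇒ step 4: BCCABBCCAB ⇒ CA·B·B·C·CA·CA·B·B·C·CA
    A ↦ C
    B ↦ CA
    C ↦ B

A->C, B->CA, C->B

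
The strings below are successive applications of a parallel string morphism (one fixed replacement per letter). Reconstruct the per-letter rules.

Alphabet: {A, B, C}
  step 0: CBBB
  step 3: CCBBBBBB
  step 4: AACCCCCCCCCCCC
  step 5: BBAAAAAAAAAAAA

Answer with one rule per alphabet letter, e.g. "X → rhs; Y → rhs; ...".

  step 4 ⇒ step 5: AACCCCCCCCCCCC ⇒ B·B·A·A·A·A·A·A·A·A·A·A·A·A
    A ↦ B
    C ↦ A
  step 3 ⇒ step 4: CCBBBBBB ⇒ A·A·CC·CC·CC·CC·CC·CC
    B ↦ CC

A->B, B->CC, C->A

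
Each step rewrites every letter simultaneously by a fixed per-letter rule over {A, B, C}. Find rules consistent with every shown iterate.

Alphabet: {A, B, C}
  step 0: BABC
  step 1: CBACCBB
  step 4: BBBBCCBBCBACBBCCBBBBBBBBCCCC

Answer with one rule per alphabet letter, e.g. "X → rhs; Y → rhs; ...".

  step 0 ⇒ step 1: BABC ⇒ C·BAC·C·BB
    A ↦ BAC
    B ↦ C
    C ↦ BB

A->BAC, B->C, C->BB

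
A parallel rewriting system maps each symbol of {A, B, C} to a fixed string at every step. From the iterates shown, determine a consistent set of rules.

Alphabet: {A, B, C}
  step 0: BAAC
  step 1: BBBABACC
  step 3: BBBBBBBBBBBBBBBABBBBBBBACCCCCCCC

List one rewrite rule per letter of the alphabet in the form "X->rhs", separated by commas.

  step 0 ⇒ step 1: BAAC ⇒ BB·BA·BA·CC
    A ↦ BA
    B ↦ BB
    C ↦ CC

A->BA, B->BB, C->CC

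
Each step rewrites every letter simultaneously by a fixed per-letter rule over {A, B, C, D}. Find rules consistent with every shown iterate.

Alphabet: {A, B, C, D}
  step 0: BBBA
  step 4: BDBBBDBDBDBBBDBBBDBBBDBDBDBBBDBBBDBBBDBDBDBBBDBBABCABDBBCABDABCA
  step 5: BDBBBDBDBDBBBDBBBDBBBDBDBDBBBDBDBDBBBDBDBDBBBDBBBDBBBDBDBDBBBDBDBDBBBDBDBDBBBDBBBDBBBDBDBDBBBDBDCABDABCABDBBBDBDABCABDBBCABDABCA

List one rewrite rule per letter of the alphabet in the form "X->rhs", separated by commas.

  step 4 ⇒ step 5: BDBBBDBDBDBBBDBBBDBBBDBDBDBBBDBBBDBBBDBDBDBBBDBBABCABDBBCABDABCA ⇒ BD·BB·BD·BD·BD·BB·BD·BB·BD·BB·BD·BD·BD·BB·BD·BD·BD·BB·BD·BD·BD·BB·BD·BB·BD·BB·BD·BD·BD·BB·BD·BD·BD·BB·BD·BD·BD·BB·BD·BB·BD·BB·BD·BD·BD·BB·BD·BD·CA·BD·AB·CA·BD·BB·BD·BD·AB·CA·BD·BB·CA·BD·AB·CA
    A ↦ CA
    B ↦ BD
    C ↦ AB
    D ↦ BB

A->CA, B->BD, C->AB, D->BB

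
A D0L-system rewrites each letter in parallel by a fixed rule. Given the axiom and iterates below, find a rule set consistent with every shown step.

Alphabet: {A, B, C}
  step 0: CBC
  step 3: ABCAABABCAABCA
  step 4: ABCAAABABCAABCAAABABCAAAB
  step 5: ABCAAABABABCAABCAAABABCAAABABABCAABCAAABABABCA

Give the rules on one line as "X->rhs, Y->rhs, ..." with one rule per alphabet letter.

  step 4 ⇒ step 5: ABCAAABABCAABCAAABABCAAAB ⇒ AB·CA·A·AB·AB·AB·CA·AB·CA·A·AB·AB·CA·A·AB·AB·AB·CA·AB·CA·A·AB·AB·AB·CA
    A ↦ AB
    B ↦ CA
    C ↦ A

A->AB, B->CA, C->A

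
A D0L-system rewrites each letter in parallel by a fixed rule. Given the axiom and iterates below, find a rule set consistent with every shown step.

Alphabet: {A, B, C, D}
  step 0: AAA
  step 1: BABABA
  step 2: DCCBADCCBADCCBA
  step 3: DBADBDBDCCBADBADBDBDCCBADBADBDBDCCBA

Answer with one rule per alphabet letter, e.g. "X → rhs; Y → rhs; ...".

  step 2 ⇒ step 3: DCCBADCCBADCCBA ⇒ DBA·DB·DB·DCC·BA·DBA·DB·DB·DCC·BA·DBA·DB·DB·DCC·BA
    A ↦ BA
    B ↦ DCC
    C ↦ DB
    D ↦ DBA

A->BA, B->DCC, C->DB, D->DBA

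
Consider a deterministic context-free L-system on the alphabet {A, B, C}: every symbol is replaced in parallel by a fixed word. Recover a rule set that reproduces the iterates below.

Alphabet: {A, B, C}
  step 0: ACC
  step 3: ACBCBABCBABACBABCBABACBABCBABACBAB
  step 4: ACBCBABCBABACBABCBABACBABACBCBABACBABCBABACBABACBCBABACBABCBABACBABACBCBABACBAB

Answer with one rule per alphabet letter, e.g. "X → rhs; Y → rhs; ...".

  step 3 ⇒ step 4: ACBCBABCBABACBABCBABACBABCBABACBAB ⇒ ACB·CB·AB·CB·AB·ACB·AB·CB·AB·ACB·AB·ACB·CB·AB·ACB·AB·CB·AB·ACB·AB·ACB·CB·AB·ACB·AB·CB·AB·ACB·AB·ACB·CB·AB·ACB·AB
    A ↦ ACB
    B ↦ AB
    C ↦ CB

A->ACB, B->AB, C->CB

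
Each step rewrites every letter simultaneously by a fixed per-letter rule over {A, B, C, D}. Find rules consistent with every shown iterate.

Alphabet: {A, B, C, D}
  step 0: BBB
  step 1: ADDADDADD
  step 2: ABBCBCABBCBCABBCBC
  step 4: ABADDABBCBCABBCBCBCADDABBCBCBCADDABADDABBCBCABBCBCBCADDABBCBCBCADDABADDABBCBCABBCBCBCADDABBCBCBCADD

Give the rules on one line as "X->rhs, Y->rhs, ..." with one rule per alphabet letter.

A->AB, B->ADD, C->DB, D->BC

  step 1 ⇒ step 2: ADDADDADD ⇒ AB·BC·BC·AB·BC·BC·AB·BC·BC
    A ↦ AB
    D ↦ BC
  step 0 ⇒ step 1: BBB ⇒ ADD·ADD·ADD
    B ↦ ADD
    C ↦ DB  (constrained at step 2)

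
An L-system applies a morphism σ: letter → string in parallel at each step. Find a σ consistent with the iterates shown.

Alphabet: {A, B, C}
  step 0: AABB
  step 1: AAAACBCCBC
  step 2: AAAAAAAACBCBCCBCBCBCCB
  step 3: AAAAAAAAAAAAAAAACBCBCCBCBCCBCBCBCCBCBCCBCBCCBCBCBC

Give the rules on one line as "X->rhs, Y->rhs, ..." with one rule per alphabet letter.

  step 2 ⇒ step 3: AAAAAAAACBCBCCBCBCBCCB ⇒ AA·AA·AA·AA·AA·AA·AA·AA·CB·CBC·CB·CBC·CB·CB·CBC·CB·CBC·CB·CBC·CB·CB·CBC
    A ↦ AA
    B ↦ CBC
    C ↦ CB

A->AA, B->CBC, C->CB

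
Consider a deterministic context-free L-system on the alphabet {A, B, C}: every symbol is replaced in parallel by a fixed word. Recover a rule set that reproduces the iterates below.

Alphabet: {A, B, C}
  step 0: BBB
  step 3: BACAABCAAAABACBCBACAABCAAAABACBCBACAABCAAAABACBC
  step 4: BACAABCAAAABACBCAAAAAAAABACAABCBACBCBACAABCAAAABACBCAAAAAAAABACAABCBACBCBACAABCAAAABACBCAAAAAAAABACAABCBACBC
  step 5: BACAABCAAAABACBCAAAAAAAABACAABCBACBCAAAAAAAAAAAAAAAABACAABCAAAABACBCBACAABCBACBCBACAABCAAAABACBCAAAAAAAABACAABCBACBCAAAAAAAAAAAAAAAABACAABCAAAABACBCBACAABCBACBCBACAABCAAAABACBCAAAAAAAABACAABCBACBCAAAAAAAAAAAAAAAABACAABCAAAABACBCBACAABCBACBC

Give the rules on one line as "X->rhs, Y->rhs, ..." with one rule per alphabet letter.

  step 4 ⇒ step 5: BACAABCAAAABACBCAAAAAAAABACAABCBACBCBACAABCAAAABACBCAAAAAAAABACAABCBACBCBACAABCAAAABACBCAAAAAAAABACAABCBACBC ⇒ BAC·AA·BC·AA·AA·BAC·BC·AA·AA·AA·AA·BAC·AA·BC·BAC·BC·AA·AA·AA·AA·AA·AA·AA·AA·BAC·AA·BC·AA·AA·BAC·BC·BAC·AA·BC·BAC·BC·BAC·AA·BC·AA·AA·BAC·BC·AA·AA·AA·AA·BAC·AA·BC·BAC·BC·AA·AA·AA·AA·AA·AA·AA·AA·BAC·AA·BC·AA·AA·BAC·BC·BAC·AA·BC·BAC·BC·BAC·AA·BC·AA·AA·BAC·BC·AA·AA·AA·AA·BAC·AA·BC·BAC·BC·AA·AA·AA·AA·AA·AA·AA·AA·BAC·AA·BC·AA·AA·BAC·BC·BAC·AA·BC·BAC·BC
    A ↦ AA
    B ↦ BAC
    C ↦ BC

A->AA, B->BAC, C->BC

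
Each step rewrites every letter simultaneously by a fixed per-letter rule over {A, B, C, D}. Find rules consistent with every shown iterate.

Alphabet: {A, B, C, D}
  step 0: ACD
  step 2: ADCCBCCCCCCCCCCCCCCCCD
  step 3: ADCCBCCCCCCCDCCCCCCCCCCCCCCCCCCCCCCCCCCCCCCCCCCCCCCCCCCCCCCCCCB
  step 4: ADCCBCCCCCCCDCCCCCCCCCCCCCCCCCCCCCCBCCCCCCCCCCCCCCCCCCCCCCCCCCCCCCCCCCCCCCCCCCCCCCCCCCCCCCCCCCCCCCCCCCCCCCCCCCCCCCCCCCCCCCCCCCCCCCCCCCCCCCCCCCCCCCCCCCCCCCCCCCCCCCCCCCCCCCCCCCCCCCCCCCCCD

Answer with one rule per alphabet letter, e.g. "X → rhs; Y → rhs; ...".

  step 3 ⇒ step 4: ADCCBCCCCCCCDCCCCCCCCCCCCCCCCCCCCCCCCCCCCCCCCCCCCCCCCCCCCCCCCCB ⇒ ADC·CB·CCC·CCC·CD·CCC·CCC·CCC·CCC·CCC·CCC·CCC·CB·CCC·CCC·CCC·CCC·CCC·CCC·CCC·CCC·CCC·CCC·CCC·CCC·CCC·CCC·CCC·CCC·CCC·CCC·CCC·CCC·CCC·CCC·CCC·CCC·CCC·CCC·CCC·CCC·CCC·CCC·CCC·CCC·CCC·CCC·CCC·CCC·CCC·CCC·CCC·CCC·CCC·CCC·CCC·CCC·CCC·CCC·CCC·CCC·CCC·CD
    A ↦ ADC
    B ↦ CD
    C ↦ CCC
    D ↦ CB

A->ADC, B->CD, C->CCC, D->CB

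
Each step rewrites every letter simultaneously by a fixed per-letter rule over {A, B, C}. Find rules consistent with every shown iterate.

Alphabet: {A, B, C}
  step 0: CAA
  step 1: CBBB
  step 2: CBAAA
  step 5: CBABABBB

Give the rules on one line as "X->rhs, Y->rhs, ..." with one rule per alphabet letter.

  step 1 ⇒ step 2: CBBB ⇒ CB·A·A·A
    B ↦ A
    C ↦ CB
  step 0 ⇒ step 1: CAA ⇒ CB·B·B
    A ↦ B

A->B, B->A, C->CB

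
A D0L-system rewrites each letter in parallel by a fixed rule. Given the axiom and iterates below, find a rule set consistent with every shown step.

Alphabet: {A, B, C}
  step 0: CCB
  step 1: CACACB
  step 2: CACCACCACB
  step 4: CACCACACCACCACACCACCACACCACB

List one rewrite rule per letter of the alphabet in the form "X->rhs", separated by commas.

  step 1 ⇒ step 2: CACACB ⇒ CA·C·CA·C·CA·CB
    A ↦ C
    B ↦ CB
    C ↦ CA

A->C, B->CB, C->CA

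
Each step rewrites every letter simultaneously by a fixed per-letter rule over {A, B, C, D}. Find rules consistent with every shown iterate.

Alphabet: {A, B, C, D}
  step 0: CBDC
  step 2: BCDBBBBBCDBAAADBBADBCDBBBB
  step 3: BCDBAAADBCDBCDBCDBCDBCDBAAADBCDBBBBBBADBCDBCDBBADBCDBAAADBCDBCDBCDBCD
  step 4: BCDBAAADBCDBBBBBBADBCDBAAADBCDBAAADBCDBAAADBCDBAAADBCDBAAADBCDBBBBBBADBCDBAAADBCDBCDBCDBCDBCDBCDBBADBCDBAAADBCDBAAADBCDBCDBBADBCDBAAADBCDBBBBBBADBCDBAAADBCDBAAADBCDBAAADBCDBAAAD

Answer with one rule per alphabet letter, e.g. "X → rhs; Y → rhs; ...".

A->BB, B->BCD, C->BAA, D->AD

  step 3 ⇒ step 4: BCDBAAADBCDBCDBCDBCDBCDBAAADBCDBBBBBBADBCDBCDBBADBCDBAAADBCDBCDBCDBCD ⇒ BCD·BAA·AD·BCD·BB·BB·BB·AD·BCD·BAA·AD·BCD·BAA·AD·BCD·BAA·AD·BCD·BAA·AD·BCD·BAA·AD·BCD·BB·BB·BB·AD·BCD·BAA·AD·BCD·BCD·BCD·BCD·BCD·BCD·BB·AD·BCD·BAA·AD·BCD·BAA·AD·BCD·BCD·BB·AD·BCD·BAA·AD·BCD·BB·BB·BB·AD·BCD·BAA·AD·BCD·BAA·AD·BCD·BAA·AD·BCD·BAA·AD
    A ↦ BB
    B ↦ BCD
    C ↦ BAA
    D ↦ AD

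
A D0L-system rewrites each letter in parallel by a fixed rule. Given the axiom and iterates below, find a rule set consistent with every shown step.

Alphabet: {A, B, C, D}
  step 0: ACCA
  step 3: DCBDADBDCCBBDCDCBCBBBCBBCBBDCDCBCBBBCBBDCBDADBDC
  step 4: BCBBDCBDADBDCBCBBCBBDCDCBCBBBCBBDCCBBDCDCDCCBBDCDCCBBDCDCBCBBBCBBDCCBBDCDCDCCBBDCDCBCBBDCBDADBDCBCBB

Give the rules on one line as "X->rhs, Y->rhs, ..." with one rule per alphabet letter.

A->DAD, B->DC, C->CBB, D->B

  step 3 ⇒ step 4: DCBDADBDCCBBDCDCBCBBBCBBCBBDCDCBCBBBCBBDCBDADBDC ⇒ B·CBB·DC·B·DAD·B·DC·B·CBB·CBB·DC·DC·B·CBB·B·CBB·DC·CBB·DC·DC·DC·CBB·DC·DC·CBB·DC·DC·B·CBB·B·CBB·DC·CBB·DC·DC·DC·CBB·DC·DC·B·CBB·DC·B·DAD·B·DC·B·CBB
    A ↦ DAD
    B ↦ DC
    C ↦ CBB
    D ↦ B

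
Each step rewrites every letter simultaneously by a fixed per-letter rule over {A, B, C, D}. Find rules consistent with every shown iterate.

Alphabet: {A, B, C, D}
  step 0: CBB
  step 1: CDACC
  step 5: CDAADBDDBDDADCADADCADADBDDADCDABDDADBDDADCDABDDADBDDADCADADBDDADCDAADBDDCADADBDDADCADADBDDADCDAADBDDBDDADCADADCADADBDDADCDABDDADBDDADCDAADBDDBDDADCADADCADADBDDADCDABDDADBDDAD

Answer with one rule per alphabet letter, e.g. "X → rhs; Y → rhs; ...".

A->BDD, B->C, C->CDA, D->AD

  step 0 ⇒ step 1: CBB ⇒ CDA·C·C
    B ↦ C
    C ↦ CDA
    A ↦ BDD  (constrained at step 1)
    D ↦ AD  (constrained at step 1)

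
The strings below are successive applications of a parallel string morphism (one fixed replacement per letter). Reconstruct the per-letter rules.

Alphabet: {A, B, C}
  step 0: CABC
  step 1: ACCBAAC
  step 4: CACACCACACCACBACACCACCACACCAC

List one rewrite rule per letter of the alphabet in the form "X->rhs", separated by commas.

  step 0 ⇒ step 1: CABC ⇒ AC·C·BA·AC
    A ↦ C
    B ↦ BA
    C ↦ AC

A->C, B->BA, C->AC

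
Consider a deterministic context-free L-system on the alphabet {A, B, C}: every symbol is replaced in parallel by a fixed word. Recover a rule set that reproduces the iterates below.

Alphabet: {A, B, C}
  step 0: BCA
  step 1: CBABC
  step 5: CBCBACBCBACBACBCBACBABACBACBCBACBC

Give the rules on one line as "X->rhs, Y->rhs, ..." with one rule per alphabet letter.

  step 0 ⇒ step 1: BCA ⇒ C·BA·BC
    A ↦ BC
    B ↦ C
    C ↦ BA

A->BC, B->C, C->BA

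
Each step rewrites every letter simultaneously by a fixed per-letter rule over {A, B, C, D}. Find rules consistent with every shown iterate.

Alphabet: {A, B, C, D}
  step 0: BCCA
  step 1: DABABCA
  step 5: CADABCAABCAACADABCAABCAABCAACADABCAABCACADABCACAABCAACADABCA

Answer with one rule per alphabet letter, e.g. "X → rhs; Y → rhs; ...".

  step 0 ⇒ step 1: BCCA ⇒ D·AB·AB·CA
    A ↦ CA
    B ↦ D
    C ↦ AB
    D ↦ A  (constrained at step 1)

A->CA, B->D, C->AB, D->A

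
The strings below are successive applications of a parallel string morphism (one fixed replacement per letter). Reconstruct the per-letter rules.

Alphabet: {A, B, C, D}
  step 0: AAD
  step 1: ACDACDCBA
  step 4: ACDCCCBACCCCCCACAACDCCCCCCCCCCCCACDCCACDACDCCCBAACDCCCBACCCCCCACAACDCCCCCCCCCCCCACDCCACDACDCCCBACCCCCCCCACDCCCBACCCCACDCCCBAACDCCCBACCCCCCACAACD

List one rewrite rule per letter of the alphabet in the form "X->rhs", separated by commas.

  step 0 ⇒ step 1: AAD ⇒ ACD·ACD·CBA
    A ↦ ACD
    D ↦ CBA
    B ↦ ACA  (constrained at step 1)
    C ↦ CC  (constrained at step 1)

A->ACD, B->ACA, C->CC, D->CBA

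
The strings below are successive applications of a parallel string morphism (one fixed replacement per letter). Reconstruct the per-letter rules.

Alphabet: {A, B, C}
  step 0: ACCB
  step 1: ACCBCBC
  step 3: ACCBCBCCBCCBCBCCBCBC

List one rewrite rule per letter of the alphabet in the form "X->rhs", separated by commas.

  step 0 ⇒ step 1: ACCB ⇒ AC·CB·CB·C
    A ↦ AC
    B ↦ C
    C ↦ CB

A->AC, B->C, C->CB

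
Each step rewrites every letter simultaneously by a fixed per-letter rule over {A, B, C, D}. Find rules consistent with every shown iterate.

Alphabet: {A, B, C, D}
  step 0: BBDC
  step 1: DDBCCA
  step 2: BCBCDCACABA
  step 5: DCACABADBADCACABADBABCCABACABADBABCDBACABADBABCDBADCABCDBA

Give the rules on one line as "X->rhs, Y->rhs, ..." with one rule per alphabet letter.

A->BA, B->D, C->CA, D->BC

  step 1 ⇒ step 2: DDBCCA ⇒ BC·BC·D·CA·CA·BA
    A ↦ BA
    B ↦ D
    C ↦ CA
    D ↦ BC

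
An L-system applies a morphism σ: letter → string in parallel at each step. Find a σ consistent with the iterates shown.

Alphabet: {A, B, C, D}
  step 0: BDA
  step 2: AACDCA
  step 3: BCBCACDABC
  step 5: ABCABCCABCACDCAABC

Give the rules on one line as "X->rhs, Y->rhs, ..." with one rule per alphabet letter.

  step 2 ⇒ step 3: AACDCA ⇒ BC·BC·A·CD·A·BC
    A ↦ BC
    C ↦ A
    D ↦ CD
    B ↦ C  (constrained at step 0)

A->BC, B->C, C->A, D->CD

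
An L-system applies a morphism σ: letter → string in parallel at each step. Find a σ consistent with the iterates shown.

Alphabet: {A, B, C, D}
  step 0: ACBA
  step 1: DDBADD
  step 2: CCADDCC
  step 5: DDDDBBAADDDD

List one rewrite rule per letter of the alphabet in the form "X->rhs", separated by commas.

A->DD, B->A, C->B, D->C

  step 1 ⇒ step 2: DDBADD ⇒ C·C·A·DD·C·C
    A ↦ DD
    B ↦ A
    D ↦ C
  step 0 ⇒ step 1: ACBA ⇒ DD·B·A·DD
    C ↦ B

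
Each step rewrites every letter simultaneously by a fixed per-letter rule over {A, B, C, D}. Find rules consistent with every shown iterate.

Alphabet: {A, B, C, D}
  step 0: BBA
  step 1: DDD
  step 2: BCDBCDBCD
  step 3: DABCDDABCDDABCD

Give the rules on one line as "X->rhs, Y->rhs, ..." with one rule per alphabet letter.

  step 2 ⇒ step 3: BCDBCDBCD ⇒ D·A·BCD·D·A·BCD·D·A·BCD
    B ↦ D
    C ↦ A
    D ↦ BCD
  step 0 ⇒ step 1: BBA ⇒ D·D·D
    A ↦ D

A->D, B->D, C->A, D->BCD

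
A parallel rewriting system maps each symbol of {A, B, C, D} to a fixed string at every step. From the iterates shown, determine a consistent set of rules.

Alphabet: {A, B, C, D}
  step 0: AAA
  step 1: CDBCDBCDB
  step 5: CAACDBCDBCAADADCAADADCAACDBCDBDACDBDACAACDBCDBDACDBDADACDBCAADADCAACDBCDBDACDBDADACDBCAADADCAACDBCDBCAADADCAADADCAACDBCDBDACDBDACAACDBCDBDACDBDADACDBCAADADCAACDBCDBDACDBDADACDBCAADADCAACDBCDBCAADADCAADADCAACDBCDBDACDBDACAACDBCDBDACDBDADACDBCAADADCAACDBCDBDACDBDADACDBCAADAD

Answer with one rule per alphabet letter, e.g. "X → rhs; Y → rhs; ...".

A->CDB, B->D, C->CAA, D->DA

  step 0 ⇒ step 1: AAA ⇒ CDB·CDB·CDB
    A ↦ CDB
    B ↦ D  (constrained at step 1)
    C ↦ CAA  (constrained at step 1)
    D ↦ DA  (constrained at step 1)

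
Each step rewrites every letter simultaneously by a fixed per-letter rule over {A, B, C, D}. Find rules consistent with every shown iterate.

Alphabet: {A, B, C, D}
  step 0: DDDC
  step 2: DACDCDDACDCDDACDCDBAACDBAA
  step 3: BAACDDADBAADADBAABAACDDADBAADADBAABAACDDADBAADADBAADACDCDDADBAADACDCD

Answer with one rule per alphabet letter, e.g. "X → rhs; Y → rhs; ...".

A->CD, B->DA, C->DAD, D->BAA

  step 2 ⇒ step 3: DACDCDDACDCDDACDCDBAACDBAA ⇒ BAA·CD·DAD·BAA·DAD·BAA·BAA·CD·DAD·BAA·DAD·BAA·BAA·CD·DAD·BAA·DAD·BAA·DA·CD·CD·DAD·BAA·DA·CD·CD
    A ↦ CD
    B ↦ DA
    C ↦ DAD
    D ↦ BAA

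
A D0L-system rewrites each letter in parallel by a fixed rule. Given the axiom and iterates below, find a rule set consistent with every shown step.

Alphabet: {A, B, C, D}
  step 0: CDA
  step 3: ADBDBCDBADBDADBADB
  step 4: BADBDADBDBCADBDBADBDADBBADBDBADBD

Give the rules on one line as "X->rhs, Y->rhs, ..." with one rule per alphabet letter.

A->B, B->D, C->BC, D->ADB

  step 3 ⇒ step 4: ADBDBCDBADBDADBADB ⇒ B·ADB·D·ADB·D·BC·ADB·D·B·ADB·D·ADB·B·ADB·D·B·ADB·D
    A ↦ B
    B ↦ D
    C ↦ BC
    D ↦ ADB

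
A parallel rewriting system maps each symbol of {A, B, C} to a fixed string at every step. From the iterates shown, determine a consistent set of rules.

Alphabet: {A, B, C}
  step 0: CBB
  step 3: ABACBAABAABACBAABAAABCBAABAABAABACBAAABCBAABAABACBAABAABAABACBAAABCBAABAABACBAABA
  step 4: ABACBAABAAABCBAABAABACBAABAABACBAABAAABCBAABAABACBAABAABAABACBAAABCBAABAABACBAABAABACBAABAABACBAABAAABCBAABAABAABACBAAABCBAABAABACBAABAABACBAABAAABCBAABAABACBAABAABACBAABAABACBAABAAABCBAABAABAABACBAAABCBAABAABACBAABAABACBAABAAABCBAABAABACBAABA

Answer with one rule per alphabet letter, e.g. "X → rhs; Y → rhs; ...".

  step 3 ⇒ step 4: ABACBAABAABACBAABAAABCBAABAABAABACBAAABCBAABAABACBAABAABAABACBAAABCBAABAABACBAABA ⇒ ABA·CBA·ABA·AAB·CBA·ABA·ABA·CBA·ABA·ABA·CBA·ABA·AAB·CBA·ABA·ABA·CBA·ABA·ABA·ABA·CBA·AAB·CBA·ABA·ABA·CBA·ABA·ABA·CBA·ABA·ABA·CBA·ABA·AAB·CBA·ABA·ABA·ABA·CBA·AAB·CBA·ABA·ABA·CBA·ABA·ABA·CBA·ABA·AAB·CBA·ABA·ABA·CBA·ABA·ABA·CBA·ABA·ABA·CBA·ABA·AAB·CBA·ABA·ABA·ABA·CBA·AAB·CBA·ABA·ABA·CBA·ABA·ABA·CBA·ABA·AAB·CBA·ABA·ABA·CBA·ABA
    A ↦ ABA
    B ↦ CBA
    C ↦ AAB

A->ABA, B->CBA, C->AAB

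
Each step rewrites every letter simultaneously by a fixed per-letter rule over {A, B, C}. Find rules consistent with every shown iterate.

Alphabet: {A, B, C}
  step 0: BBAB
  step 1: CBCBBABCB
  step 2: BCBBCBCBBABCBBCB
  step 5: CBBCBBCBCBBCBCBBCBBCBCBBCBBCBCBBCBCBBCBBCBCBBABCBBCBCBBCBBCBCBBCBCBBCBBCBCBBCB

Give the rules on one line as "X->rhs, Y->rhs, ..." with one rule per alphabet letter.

A->BAB, B->CB, C->B

  step 1 ⇒ step 2: CBCBBABCB ⇒ B·CB·B·CB·CB·BAB·CB·B·CB
    A ↦ BAB
    B ↦ CB
    C ↦ B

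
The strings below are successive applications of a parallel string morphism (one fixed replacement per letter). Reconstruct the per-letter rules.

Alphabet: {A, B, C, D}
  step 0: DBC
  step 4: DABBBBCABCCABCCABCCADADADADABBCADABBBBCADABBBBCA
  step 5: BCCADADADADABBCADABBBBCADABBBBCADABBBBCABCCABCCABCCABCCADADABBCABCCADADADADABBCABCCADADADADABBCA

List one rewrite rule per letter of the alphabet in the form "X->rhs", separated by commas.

  step 4 ⇒ step 5: DABBBBCABCCABCCABCCADADADADABBCADABBBBCADABBBBCA ⇒ BC·CA·DA·DA·DA·DA·BB·CA·DA·BB·BB·CA·DA·BB·BB·CA·DA·BB·BB·CA·BC·CA·BC·CA·BC·CA·BC·CA·DA·DA·BB·CA·BC·CA·DA·DA·DA·DA·BB·CA·BC·CA·DA·DA·DA·DA·BB·CA
    A ↦ CA
    B ↦ DA
    C ↦ BB
    D ↦ BC

A->CA, B->DA, C->BB, D->BC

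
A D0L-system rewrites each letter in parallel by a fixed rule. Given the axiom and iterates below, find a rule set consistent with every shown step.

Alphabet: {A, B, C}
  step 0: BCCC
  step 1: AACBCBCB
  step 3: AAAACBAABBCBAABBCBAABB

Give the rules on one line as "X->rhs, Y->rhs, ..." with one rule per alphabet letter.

  step 0 ⇒ step 1: BCCC ⇒ AA·CB·CB·CB
    B ↦ AA
    C ↦ CB
    A ↦ B  (constrained at step 1)

A->B, B->AA, C->CB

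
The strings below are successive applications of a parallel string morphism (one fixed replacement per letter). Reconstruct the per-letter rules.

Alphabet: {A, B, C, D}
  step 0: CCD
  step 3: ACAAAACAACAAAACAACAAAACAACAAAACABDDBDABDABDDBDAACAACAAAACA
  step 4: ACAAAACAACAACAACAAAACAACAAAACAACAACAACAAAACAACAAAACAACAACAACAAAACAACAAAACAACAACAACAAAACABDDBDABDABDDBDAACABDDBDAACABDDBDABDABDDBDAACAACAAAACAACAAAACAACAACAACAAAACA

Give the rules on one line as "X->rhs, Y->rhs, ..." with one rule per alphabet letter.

A->ACA, B->BDD, C->AA, D->BDA

  step 3 ⇒ step 4: ACAAAACAACAAAACAACAAAACAACAAAACABDDBDABDABDDBDAACAACAAAACA ⇒ ACA·AA·ACA·ACA·ACA·ACA·AA·ACA·ACA·AA·ACA·ACA·ACA·ACA·AA·ACA·ACA·AA·ACA·ACA·ACA·ACA·AA·ACA·ACA·AA·ACA·ACA·ACA·ACA·AA·ACA·BDD·BDA·BDA·BDD·BDA·ACA·BDD·BDA·ACA·BDD·BDA·BDA·BDD·BDA·ACA·ACA·AA·ACA·ACA·AA·ACA·ACA·ACA·ACA·AA·ACA
    A ↦ ACA
    B ↦ BDD
    C ↦ AA
    D ↦ BDA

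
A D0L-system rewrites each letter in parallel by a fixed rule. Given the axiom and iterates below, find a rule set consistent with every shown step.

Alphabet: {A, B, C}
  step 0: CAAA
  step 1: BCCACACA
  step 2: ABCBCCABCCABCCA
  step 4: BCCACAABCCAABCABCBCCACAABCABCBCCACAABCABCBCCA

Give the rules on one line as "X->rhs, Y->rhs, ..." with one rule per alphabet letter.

  step 1 ⇒ step 2: BCCACACA ⇒ A·BC·BC·CA·BC·CA·BC·CA
    A ↦ CA
    B ↦ A
    C ↦ BC

A->CA, B->A, C->BC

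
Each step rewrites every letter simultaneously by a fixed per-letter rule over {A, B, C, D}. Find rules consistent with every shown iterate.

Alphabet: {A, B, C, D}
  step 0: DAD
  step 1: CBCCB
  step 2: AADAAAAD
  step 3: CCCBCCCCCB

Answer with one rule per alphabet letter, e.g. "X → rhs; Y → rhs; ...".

A->C, B->D, C->AA, D->CB

  step 2 ⇒ step 3: AADAAAAD ⇒ C·C·CB·C·C·C·C·CB
    A ↦ C
    D ↦ CB
  step 1 ⇒ step 2: CBCCB ⇒ AA·D·AA·AA·D
    B ↦ D
  step 1 ⇒ step 2: CBCCB ⇒ AA·D·AA·AA·D
    C ↦ AA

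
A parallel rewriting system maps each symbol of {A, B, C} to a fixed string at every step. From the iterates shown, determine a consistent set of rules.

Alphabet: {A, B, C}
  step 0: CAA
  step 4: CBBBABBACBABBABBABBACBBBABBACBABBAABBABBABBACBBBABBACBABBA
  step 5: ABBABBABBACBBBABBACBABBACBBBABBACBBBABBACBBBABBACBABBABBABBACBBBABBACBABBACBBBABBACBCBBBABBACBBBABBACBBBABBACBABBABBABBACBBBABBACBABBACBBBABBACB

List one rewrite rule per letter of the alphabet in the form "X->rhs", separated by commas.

A->CB, B->BBA, C->A

  step 4 ⇒ step 5: CBBBABBACBABBABBABBACBBBABBACBABBAABBABBABBACBBBABBACBABBA ⇒ A·BBA·BBA·BBA·CB·BBA·BBA·CB·A·BBA·CB·BBA·BBA·CB·BBA·BBA·CB·BBA·BBA·CB·A·BBA·BBA·BBA·CB·BBA·BBA·CB·A·BBA·CB·BBA·BBA·CB·CB·BBA·BBA·CB·BBA·BBA·CB·BBA·BBA·CB·A·BBA·BBA·BBA·CB·BBA·BBA·CB·A·BBA·CB·BBA·BBA·CB
    A ↦ CB
    B ↦ BBA
    C ↦ A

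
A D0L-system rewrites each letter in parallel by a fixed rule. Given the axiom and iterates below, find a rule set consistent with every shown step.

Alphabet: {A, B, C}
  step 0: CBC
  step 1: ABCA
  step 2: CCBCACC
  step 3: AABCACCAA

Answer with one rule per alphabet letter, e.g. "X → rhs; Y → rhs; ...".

  step 2 ⇒ step 3: CCBCACC ⇒ A·A·BC·A·CC·A·A
    A ↦ CC
    B ↦ BC
    C ↦ A

A->CC, B->BC, C->A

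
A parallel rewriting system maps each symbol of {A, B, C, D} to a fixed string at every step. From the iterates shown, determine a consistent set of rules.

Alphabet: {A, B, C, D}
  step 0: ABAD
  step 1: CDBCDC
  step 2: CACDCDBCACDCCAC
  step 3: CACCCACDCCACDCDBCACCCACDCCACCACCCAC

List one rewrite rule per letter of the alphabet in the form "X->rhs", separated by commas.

  step 2 ⇒ step 3: CACDCDBCACDCCAC ⇒ CAC·C·CAC·DC·CAC·DC·DB·CAC·C·CAC·DC·CAC·CAC·C·CAC
    A ↦ C
    B ↦ DB
    C ↦ CAC
    D ↦ DC

A->C, B->DB, C->CAC, D->DC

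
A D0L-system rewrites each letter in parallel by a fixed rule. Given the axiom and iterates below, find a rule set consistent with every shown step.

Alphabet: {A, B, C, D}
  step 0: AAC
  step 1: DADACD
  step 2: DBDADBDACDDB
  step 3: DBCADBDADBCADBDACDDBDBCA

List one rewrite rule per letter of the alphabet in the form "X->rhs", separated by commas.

A->DA, B->CA, C->CD, D->DB

  step 2 ⇒ step 3: DBDADBDACDDB ⇒ DB·CA·DB·DA·DB·CA·DB·DA·CD·DB·DB·CA
    A ↦ DA
    B ↦ CA
    C ↦ CD
    D ↦ DB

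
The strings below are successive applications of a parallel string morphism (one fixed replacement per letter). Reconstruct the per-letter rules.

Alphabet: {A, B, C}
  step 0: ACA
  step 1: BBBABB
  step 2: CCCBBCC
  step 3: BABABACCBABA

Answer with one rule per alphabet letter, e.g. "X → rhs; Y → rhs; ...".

  step 2 ⇒ step 3: CCCBBCC ⇒ BA·BA·BA·C·C·BA·BA
    B ↦ C
    C ↦ BA
  step 0 ⇒ step 1: ACA ⇒ BB·BA·BB
    A ↦ BB

A->BB, B->C, C->BA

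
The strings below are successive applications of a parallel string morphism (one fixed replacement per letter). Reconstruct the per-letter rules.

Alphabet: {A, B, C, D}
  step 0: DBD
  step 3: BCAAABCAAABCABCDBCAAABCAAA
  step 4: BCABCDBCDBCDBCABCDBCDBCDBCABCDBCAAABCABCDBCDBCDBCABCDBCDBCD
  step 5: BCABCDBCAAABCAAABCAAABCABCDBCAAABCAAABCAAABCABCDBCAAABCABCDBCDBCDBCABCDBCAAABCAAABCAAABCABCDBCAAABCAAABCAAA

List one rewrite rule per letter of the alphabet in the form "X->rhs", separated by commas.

A->BCD, B->BC, C->A, D->AA

  step 4 ⇒ step 5: BCABCDBCDBCDBCABCDBCDBCDBCABCDBCAAABCABCDBCDBCDBCABCDBCDBCD ⇒ BC·A·BCD·BC·A·AA·BC·A·AA·BC·A·AA·BC·A·BCD·BC·A·AA·BC·A·AA·BC·A·AA·BC·A·BCD·BC·A·AA·BC·A·BCD·BCD·BCD·BC·A·BCD·BC·A·AA·BC·A·AA·BC·A·AA·BC·A·BCD·BC·A·AA·BC·A·AA·BC·A·AA
    A ↦ BCD
    B ↦ BC
    C ↦ A
    D ↦ AA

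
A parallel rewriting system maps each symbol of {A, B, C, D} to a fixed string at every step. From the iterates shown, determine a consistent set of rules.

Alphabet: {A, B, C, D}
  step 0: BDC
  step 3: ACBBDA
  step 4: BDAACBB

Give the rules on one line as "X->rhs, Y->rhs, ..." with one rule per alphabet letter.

  step 3 ⇒ step 4: ACBBDA ⇒ B·D·A·A·CB·B
    A ↦ B
    B ↦ A
    C ↦ D
    D ↦ CB

A->B, B->A, C->D, D->CB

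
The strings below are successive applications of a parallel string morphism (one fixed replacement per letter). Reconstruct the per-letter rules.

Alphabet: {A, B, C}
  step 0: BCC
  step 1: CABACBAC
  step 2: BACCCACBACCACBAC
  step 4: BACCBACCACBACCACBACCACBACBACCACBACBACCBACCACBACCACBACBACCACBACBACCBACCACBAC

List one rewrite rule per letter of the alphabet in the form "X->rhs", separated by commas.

  step 1 ⇒ step 2: CABACBAC ⇒ BAC·C·CA·C·BAC·CA·C·BAC
    A ↦ C
    B ↦ CA
    C ↦ BAC

A->C, B->CA, C->BAC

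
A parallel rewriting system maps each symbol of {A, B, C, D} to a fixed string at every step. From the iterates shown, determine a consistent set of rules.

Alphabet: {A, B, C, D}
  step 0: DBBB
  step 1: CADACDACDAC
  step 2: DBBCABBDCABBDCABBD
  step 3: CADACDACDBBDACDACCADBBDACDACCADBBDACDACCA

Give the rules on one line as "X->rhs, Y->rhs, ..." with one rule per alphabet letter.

A->BB, B->DAC, C->D, D->CA

  step 2 ⇒ step 3: DBBCABBDCABBDCABBD ⇒ CA·DAC·DAC·D·BB·DAC·DAC·CA·D·BB·DAC·DAC·CA·D·BB·DAC·DAC·CA
    A ↦ BB
    B ↦ DAC
    C ↦ D
    D ↦ CA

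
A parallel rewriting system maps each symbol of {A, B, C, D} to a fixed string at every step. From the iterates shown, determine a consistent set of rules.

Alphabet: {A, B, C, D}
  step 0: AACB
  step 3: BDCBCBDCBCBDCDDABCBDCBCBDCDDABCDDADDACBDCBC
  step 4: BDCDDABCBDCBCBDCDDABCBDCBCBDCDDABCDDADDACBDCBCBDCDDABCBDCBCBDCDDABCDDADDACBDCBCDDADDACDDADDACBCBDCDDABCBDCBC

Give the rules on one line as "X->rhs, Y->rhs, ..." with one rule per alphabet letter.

A->C, B->BDC, C->BC, D->DDA

  step 3 ⇒ step 4: BDCBCBDCBCBDCDDABCBDCBCBDCDDABCDDADDACBDCBC ⇒ BDC·DDA·BC·BDC·BC·BDC·DDA·BC·BDC·BC·BDC·DDA·BC·DDA·DDA·C·BDC·BC·BDC·DDA·BC·BDC·BC·BDC·DDA·BC·DDA·DDA·C·BDC·BC·DDA·DDA·C·DDA·DDA·C·BC·BDC·DDA·BC·BDC·BC
    A ↦ C
    B ↦ BDC
    C ↦ BC
    D ↦ DDA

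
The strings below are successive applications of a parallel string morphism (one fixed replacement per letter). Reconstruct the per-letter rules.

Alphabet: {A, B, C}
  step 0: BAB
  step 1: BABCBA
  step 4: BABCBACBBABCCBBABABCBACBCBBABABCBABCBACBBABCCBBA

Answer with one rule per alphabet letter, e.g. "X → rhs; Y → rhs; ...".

  step 0 ⇒ step 1: BAB ⇒ BA·BC·BA
    A ↦ BC
    B ↦ BA
    C ↦ CB  (constrained at step 1)

A->BC, B->BA, C->CB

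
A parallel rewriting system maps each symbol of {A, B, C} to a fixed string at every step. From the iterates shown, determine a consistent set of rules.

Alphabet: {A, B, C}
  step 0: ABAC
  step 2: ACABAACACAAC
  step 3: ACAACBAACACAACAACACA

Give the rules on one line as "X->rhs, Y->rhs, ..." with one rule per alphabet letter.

  step 2 ⇒ step 3: ACABAACACAAC ⇒ AC·A·AC·BA·AC·AC·A·AC·A·AC·AC·A
    A ↦ AC
    B ↦ BA
    C ↦ A

A->AC, B->BA, C->A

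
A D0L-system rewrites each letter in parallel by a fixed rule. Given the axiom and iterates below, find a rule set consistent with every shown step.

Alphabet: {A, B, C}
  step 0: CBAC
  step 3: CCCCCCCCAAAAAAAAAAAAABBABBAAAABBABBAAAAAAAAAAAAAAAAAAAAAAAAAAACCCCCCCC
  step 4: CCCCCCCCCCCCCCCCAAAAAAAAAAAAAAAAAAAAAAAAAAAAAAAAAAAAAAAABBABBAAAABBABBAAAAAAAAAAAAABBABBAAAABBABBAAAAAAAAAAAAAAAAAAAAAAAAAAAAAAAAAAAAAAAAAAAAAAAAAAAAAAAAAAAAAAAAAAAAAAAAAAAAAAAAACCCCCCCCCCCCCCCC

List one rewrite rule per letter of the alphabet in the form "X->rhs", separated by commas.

  step 3 ⇒ step 4: CCCCCCCCAAAAAAAAAAAAABBABBAAAABBABBAAAAAAAAAAAAAAAAAAAAAAAAAAACCCCCCCC ⇒ CC·CC·CC·CC·CC·CC·CC·CC·AAA·AAA·AAA·AAA·AAA·AAA·AAA·AAA·AAA·AAA·AAA·AAA·AAA·ABB·ABB·AAA·ABB·ABB·AAA·AAA·AAA·AAA·ABB·ABB·AAA·ABB·ABB·AAA·AAA·AAA·AAA·AAA·AAA·AAA·AAA·AAA·AAA·AAA·AAA·AAA·AAA·AAA·AAA·AAA·AAA·AAA·AAA·AAA·AAA·AAA·AAA·AAA·AAA·AAA·CC·CC·CC·CC·CC·CC·CC·CC
    A ↦ AAA
    B ↦ ABB
    C ↦ CC

A->AAA, B->ABB, C->CC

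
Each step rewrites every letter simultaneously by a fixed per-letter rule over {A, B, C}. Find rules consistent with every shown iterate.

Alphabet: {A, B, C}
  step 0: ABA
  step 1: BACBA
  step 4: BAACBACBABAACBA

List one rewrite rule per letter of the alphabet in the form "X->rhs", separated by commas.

  step 0 ⇒ step 1: ABA ⇒ BA·C·BA
    A ↦ BA
    B ↦ C
    C ↦ A  (constrained at step 1)

A->BA, B->C, C->A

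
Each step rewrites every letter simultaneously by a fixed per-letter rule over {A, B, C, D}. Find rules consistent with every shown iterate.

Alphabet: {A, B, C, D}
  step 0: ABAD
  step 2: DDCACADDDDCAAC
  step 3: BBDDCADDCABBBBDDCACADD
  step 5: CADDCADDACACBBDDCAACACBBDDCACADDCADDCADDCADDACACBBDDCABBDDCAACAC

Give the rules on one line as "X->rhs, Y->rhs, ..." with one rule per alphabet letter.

A->CA, B->AC, C->DD, D->B

  step 2 ⇒ step 3: DDCACADDDDCAAC ⇒ B·B·DD·CA·DD·CA·B·B·B·B·DD·CA·CA·DD
    A ↦ CA
    C ↦ DD
    D ↦ B
    B ↦ AC  (constrained at step 0)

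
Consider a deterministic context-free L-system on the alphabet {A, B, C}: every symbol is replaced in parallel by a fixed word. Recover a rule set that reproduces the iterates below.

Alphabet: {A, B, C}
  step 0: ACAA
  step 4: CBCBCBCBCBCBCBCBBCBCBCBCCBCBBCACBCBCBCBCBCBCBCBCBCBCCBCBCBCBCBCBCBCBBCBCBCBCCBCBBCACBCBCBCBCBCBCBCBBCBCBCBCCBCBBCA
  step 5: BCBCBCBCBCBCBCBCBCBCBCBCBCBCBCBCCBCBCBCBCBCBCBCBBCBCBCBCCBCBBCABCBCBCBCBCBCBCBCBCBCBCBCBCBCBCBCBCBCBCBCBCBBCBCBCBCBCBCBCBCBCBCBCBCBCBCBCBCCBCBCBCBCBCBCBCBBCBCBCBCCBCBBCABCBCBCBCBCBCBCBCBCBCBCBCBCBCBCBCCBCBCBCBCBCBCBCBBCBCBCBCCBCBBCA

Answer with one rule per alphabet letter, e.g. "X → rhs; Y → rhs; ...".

A->BCA, B->C, C->BCB

  step 4 ⇒ step 5: CBCBCBCBCBCBCBCBBCBCBCBCCBCBBCACBCBCBCBCBCBCBCBCBCBCCBCBCBCBCBCBCBCBBCBCBCBCCBCBBCACBCBCBCBCBCBCBCBBCBCBCBCCBCBBCA ⇒ BCB·C·BCB·C·BCB·C·BCB·C·BCB·C·BCB·C·BCB·C·BCB·C·C·BCB·C·BCB·C·BCB·C·BCB·BCB·C·BCB·C·C·BCB·BCA·BCB·C·BCB·C·BCB·C·BCB·C·BCB·C·BCB·C·BCB·C·BCB·C·BCB·C·BCB·C·BCB·BCB·C·BCB·C·BCB·C·BCB·C·BCB·C·BCB·C·BCB·C·BCB·C·C·BCB·C·BCB·C·BCB·C·BCB·BCB·C·BCB·C·C·BCB·BCA·BCB·C·BCB·C·BCB·C·BCB·C·BCB·C·BCB·C·BCB·C·BCB·C·C·BCB·C·BCB·C·BCB·C·BCB·BCB·C·BCB·C·C·BCB·BCA
    A ↦ BCA
    B ↦ C
    C ↦ BCB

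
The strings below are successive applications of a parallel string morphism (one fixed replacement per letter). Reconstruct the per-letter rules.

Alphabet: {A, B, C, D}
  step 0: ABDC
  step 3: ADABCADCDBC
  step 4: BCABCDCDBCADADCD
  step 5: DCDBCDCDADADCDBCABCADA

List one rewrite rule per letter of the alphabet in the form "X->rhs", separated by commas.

  step 4 ⇒ step 5: BCABCDCDBCADADCD ⇒ DC·D·BC·DC·D·A·D·A·DC·D·BC·A·BC·A·D·A
    A ↦ BC
    B ↦ DC
    C ↦ D
    D ↦ A

A->BC, B->DC, C->D, D->A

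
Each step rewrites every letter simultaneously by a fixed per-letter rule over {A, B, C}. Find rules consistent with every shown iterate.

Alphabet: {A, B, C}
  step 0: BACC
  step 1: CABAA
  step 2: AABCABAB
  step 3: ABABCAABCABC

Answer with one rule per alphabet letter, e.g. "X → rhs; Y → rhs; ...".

A->AB, B->C, C->A

  step 2 ⇒ step 3: AABCABAB ⇒ AB·AB·C·A·AB·C·AB·C
    A ↦ AB
    B ↦ C
    C ↦ A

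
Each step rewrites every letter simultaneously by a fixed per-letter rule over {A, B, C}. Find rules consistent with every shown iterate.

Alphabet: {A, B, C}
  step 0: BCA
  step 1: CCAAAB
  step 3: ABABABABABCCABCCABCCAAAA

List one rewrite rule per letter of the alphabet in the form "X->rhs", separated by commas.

  step 0 ⇒ step 1: BCA ⇒ CC·AA·AB
    A ↦ AB
    B ↦ CC
    C ↦ AA

A->AB, B->CC, C->AA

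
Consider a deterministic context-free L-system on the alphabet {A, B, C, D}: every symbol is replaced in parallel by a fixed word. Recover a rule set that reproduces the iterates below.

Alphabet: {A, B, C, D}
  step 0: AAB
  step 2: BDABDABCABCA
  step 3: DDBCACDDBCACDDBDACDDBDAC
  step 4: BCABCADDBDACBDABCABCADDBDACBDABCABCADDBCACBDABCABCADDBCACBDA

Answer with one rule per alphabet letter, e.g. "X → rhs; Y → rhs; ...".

  step 3 ⇒ step 4: DDBCACDDBCACDDBDACDDBDAC ⇒ BCA·BCA·DD·BDA·C·BDA·BCA·BCA·DD·BDA·C·BDA·BCA·BCA·DD·BCA·C·BDA·BCA·BCA·DD·BCA·C·BDA
    A ↦ C
    B ↦ DD
    C ↦ BDA
    D ↦ BCA

A->C, B->DD, C->BDA, D->BCA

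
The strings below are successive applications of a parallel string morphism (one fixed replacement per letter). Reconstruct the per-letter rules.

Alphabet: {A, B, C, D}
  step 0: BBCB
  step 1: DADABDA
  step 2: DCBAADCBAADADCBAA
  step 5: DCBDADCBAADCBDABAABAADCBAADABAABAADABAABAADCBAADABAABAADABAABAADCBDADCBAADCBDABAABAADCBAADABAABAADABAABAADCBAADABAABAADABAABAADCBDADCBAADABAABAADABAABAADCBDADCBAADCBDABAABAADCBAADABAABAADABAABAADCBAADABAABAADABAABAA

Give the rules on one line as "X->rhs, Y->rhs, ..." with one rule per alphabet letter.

A->BAA, B->DA, C->B, D->DC

  step 1 ⇒ step 2: DADABDA ⇒ DC·BAA·DC·BAA·DA·DC·BAA
    A ↦ BAA
    B ↦ DA
    D ↦ DC
  step 0 ⇒ step 1: BBCB ⇒ DA·DA·B·DA
    C ↦ B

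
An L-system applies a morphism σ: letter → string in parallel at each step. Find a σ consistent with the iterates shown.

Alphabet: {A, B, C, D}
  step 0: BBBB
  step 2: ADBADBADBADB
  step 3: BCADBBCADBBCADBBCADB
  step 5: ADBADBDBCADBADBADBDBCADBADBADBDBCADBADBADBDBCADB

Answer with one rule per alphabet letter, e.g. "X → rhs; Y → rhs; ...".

  step 2 ⇒ step 3: ADBADBADBADB ⇒ BC·A·DB·BC·A·DB·BC·A·DB·BC·A·DB
    A ↦ BC
    B ↦ DB
    D ↦ A
    C ↦ D  (constrained at step 3)

A->BC, B->DB, C->D, D->A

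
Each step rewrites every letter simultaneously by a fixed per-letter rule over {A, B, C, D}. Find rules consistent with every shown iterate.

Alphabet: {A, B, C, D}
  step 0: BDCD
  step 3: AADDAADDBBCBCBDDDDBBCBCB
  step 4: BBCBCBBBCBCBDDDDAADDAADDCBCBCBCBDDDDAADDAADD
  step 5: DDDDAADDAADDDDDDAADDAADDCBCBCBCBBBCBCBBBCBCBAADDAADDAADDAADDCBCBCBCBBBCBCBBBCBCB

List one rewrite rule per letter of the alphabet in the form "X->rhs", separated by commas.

A->B, B->DD, C->AA, D->CB

  step 4 ⇒ step 5: BBCBCBBBCBCBDDDDAADDAADDCBCBCBCBDDDDAADDAADD ⇒ DD·DD·AA·DD·AA·DD·DD·DD·AA·DD·AA·DD·CB·CB·CB·CB·B·B·CB·CB·B·B·CB·CB·AA·DD·AA·DD·AA·DD·AA·DD·CB·CB·CB·CB·B·B·CB·CB·B·B·CB·CB
    A ↦ B
    B ↦ DD
    C ↦ AA
    D ↦ CB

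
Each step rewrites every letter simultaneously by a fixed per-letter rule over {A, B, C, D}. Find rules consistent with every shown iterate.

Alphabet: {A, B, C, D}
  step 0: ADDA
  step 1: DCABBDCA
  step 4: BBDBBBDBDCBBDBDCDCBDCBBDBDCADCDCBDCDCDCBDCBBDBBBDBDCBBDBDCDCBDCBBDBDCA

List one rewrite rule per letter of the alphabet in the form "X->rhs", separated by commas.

  step 0 ⇒ step 1: ADDA ⇒ DCA·B·B·DCA
    A ↦ DCA
    D ↦ B
    B ↦ DC  (constrained at step 1)
    C ↦ BDB  (constrained at step 1)

A->DCA, B->DC, C->BDB, D->B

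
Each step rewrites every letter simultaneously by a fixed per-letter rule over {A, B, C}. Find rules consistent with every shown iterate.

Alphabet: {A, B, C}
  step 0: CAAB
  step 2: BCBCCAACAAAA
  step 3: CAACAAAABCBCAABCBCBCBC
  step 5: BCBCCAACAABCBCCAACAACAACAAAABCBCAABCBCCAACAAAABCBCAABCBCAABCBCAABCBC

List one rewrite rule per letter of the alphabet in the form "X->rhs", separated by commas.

A->BC, B->C, C->AA

  step 2 ⇒ step 3: BCBCCAACAAAA ⇒ C·AA·C·AA·AA·BC·BC·AA·BC·BC·BC·BC
    A ↦ BC
    B ↦ C
    C ↦ AA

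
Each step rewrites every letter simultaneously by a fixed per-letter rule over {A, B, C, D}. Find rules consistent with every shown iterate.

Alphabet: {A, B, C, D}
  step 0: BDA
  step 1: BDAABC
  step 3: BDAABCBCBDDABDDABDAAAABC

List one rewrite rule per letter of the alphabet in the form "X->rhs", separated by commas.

  step 0 ⇒ step 1: BDA ⇒ BD·AA·BC
    A ↦ BC
    B ↦ BD
    D ↦ AA
    C ↦ DA  (constrained at step 1)

A->BC, B->BD, C->DA, D->AA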